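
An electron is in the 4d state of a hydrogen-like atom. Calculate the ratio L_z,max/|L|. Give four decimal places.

For 4d, l = 2.
|L| = √6 ℏ ≈ 2.4495ℏ, while L_z,max = lℏ = 2ℏ.
L_z,max/|L| = 2/√6 = 0.8165.

L_z,max/|L| = 0.8165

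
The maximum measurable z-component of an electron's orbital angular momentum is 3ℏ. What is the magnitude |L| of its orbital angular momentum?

|L| = 2√3 ℏ ≈ 3.464ℏ

The maximum L_z equals lℏ, giving l = 3.
Then |L| = ℏ√(3·4) = 2√3 ℏ.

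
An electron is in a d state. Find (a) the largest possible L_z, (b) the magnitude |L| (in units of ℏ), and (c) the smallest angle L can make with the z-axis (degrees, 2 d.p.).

For a d orbital, l = 2.
L_z,max = lℏ = 2ℏ.
|L| = ℏ√(2·3) = √6 ℏ ≈ 2.449ℏ.
cos θ_min = 2/√6, so θ_min ≈ 35.26°.

L_z,max = 2ℏ; |L| = √6 ℏ ≈ 2.449ℏ; θ_min ≈ 35.26°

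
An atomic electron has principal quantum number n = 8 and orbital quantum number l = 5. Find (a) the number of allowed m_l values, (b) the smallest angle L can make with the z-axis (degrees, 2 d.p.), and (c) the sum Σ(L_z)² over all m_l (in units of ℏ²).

11 values; θ_min ≈ 24.09°; Σ(L_z)² = 110 ℏ²

There are 2l+1 = 11 values of m_l.
cos θ_min = 5/√30, so θ_min ≈ 24.09°.
Σ m_l² = 110, so Σ(L_z)² = 110 ℏ².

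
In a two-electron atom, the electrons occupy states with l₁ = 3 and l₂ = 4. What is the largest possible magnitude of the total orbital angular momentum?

The total orbital quantum number L ranges from |l₁ − l₂| to l₁ + l₂ in integer steps.
L ∈ {1, 2, 3, 4, 5, 6, 7}.
The largest magnitude corresponds to L = 7: |L_tot| = ℏ√(7·8) = 2√14 ℏ.

|L_tot|_max = 2√14 ℏ ≈ 7.483ℏ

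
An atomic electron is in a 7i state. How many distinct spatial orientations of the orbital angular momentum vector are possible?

13

For 7i, l = 6.
The number of m_l values is 2l + 1 = 2·6 + 1 = 13.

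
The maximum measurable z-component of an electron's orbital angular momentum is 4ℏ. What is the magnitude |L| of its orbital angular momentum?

Since max m_l = l, l = 4.
|L| = √(l(l+1)) ℏ = 2√5 ℏ.

|L| = 2√5 ℏ ≈ 4.472ℏ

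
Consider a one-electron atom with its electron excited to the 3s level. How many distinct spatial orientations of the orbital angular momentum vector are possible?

1

The 3s level has l = 0.
The number of m_l values is 2l + 1 = 2·0 + 1 = 1.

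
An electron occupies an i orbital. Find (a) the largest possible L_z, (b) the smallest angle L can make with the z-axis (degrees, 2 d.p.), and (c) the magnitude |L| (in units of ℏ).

L_z,max = 6ℏ; θ_min ≈ 22.21°; |L| = √42 ℏ ≈ 6.481ℏ

An i state has l = 6.
L_z,max = lℏ = 6ℏ.
cos θ_min = 6/√42, so θ_min ≈ 22.21°.
|L| = ℏ√(6·7) = √42 ℏ ≈ 6.481ℏ.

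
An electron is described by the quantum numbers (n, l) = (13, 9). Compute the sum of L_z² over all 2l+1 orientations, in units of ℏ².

Σ(L_z)² = 570 ℏ²

m_l runs from −9 to 9, i.e. {-9, -8, -7, -6, -5, -4, -3, -2, -1, 0, 1, 2, 3, 4, 5, 6, 7, 8, 9}.
Σ m_l² = l(l+1)(2l+1)/3 = 9·10·19/3 = 570.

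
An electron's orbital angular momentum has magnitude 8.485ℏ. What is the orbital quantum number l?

(|L|/ℏ)² = l(l+1) = 72.
Solving: l = 8.

l = 8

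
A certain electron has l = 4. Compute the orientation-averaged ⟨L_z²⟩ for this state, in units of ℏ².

⟨L_z²⟩ = 6.667 ℏ²

m_l ∈ {-4, -3, -2, -1, 0, 1, 2, 3, 4}.
⟨L_z²⟩ = ℏ²·l(l+1)/3 = 6.667ℏ².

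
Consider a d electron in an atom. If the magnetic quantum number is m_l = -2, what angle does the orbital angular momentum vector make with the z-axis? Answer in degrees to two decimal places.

θ ≈ 144.74°

A d state has l = 2.
|L| = ℏ√(l(l+1)) = √6 ℏ.
L_z = m_l ℏ = −2ℏ.
cos θ = L_z/|L| = -2/√6, so θ ≈ 144.74°.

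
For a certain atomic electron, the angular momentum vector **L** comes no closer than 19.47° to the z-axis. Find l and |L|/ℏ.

cos²θ_min = l/(l+1) = 0.8889.
l = cos²θ/sin²θ ≈ 8.
Then |L| = ℏ√(8·9) = 6√2 ℏ.

l = 8, |L| = 6√2 ℏ ≈ 8.485ℏ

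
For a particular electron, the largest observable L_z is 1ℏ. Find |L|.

L_z,max = lℏ, so l = 1.
|L| = ℏ√(l(l+1)) = √2 ℏ.

|L| = √2 ℏ ≈ 1.414ℏ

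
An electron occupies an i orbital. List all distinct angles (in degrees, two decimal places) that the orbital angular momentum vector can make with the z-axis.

An i state has l = 6.
|L| = √(l(l+1)) ℏ = √42 ℏ.
cos θ = m_l/√42 for each m_l ∈ {-6, -5, -4, -3, -2, -1, 0, 1, 2, 3, 4, 5, 6}.

θ ∈ {22.21°, 39.51°, 51.89°, 62.42°, 72.02°, 81.12°, 90.00°, 98.88°, 107.98°, 117.58°, 128.11°, 140.49°, 157.79°}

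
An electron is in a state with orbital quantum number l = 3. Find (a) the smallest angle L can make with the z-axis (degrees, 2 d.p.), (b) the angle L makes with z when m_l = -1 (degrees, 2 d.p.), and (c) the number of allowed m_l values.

θ_min ≈ 30.00°; θ(m_l=-1) ≈ 106.78°; 7 values

cos θ_min = 3/√12, so θ_min ≈ 30.00°.
For m_l = -1: cos θ = -1/√12, θ ≈ 106.78°.
There are 2l+1 = 7 values of m_l.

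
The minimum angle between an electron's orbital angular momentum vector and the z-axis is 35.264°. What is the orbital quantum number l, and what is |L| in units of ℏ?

l = 2, |L| = √6 ℏ ≈ 2.449ℏ

cos²θ_min = l/(l+1) = 0.6667.
Solving: l = 2.
Then |L| = ℏ√(2·3) = √6 ℏ.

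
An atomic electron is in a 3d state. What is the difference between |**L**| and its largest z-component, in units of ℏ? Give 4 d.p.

3d means n = 3, l = 2.
|L| = √6 ℏ ≈ 2.4495ℏ, while L_z,max = lℏ = 2ℏ.
The difference is (√6 − 2)ℏ ≈ 0.4495ℏ.

|L| − L_z,max ≈ 0.4495ℏ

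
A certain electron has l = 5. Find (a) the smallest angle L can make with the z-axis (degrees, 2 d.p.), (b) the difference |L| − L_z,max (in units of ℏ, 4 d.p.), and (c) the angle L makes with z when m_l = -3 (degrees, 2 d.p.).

cos θ_min = 5/√30, so θ_min ≈ 24.09°.
|L| − L_z,max = (√30 − 5)ℏ ≈ 0.4772ℏ.
For m_l = -3: cos θ = -3/√30, θ ≈ 123.21°.

θ_min ≈ 24.09°; |L|−L_z,max ≈ 0.4772ℏ; θ(m_l=-3) ≈ 123.21°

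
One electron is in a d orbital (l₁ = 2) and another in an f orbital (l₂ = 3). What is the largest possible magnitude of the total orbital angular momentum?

The total orbital quantum number L ranges from |l₁ − l₂| to l₁ + l₂ in integer steps.
So L can be 1, 2, 3, 4, 5.
The largest magnitude corresponds to L = 5: |L_tot| = ℏ√(5·6) = √30 ℏ.

|L_tot|_max = √30 ℏ ≈ 5.477ℏ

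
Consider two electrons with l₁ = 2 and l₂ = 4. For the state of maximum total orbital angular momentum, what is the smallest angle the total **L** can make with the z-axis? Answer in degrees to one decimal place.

The total orbital quantum number L ranges from |l₁ − l₂| to l₁ + l₂ in integer steps.
So L can be 2, 3, 4, 5, 6.
The maximum is L = 6, with |L_tot| = ℏ√(6·7) = √42 ℏ.
The minimum angle with z is arccos(6/√42) ≈ 22.2°.

θ_min ≈ 22.2°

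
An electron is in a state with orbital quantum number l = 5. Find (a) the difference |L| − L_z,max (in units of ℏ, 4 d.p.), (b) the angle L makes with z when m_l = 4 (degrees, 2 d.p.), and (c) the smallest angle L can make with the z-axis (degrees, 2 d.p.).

|L|−L_z,max ≈ 0.4772ℏ; θ(m_l=4) ≈ 43.09°; θ_min ≈ 24.09°

|L| − L_z,max = (√30 − 5)ℏ ≈ 0.4772ℏ.
For m_l = 4: cos θ = 4/√30, θ ≈ 43.09°.
cos θ_min = 5/√30, so θ_min ≈ 24.09°.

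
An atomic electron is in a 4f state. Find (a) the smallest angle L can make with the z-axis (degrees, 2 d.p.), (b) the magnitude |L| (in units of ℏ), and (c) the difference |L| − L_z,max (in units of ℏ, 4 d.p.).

The 4f subshell has l = 3.
cos θ_min = 3/√12, so θ_min ≈ 30.00°.
|L| = ℏ√(3·4) = 2√3 ℏ ≈ 3.464ℏ.
|L| − L_z,max = (2√3 − 3)ℏ ≈ 0.4641ℏ.

θ_min ≈ 30.00°; |L| = 2√3 ℏ ≈ 3.464ℏ; |L|−L_z,max ≈ 0.4641ℏ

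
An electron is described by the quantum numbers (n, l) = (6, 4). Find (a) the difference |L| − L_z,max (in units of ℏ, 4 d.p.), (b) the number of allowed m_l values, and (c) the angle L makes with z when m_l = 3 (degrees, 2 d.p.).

|L| − L_z,max = (2√5 − 4)ℏ ≈ 0.4721ℏ.
There are 2l+1 = 9 values of m_l.
For m_l = 3: cos θ = 3/√20, θ ≈ 47.87°.

|L|−L_z,max ≈ 0.4721ℏ; 9 values; θ(m_l=3) ≈ 47.87°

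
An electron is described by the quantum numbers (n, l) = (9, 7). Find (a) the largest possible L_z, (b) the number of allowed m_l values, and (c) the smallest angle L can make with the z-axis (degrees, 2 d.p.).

L_z,max = lℏ = 7ℏ.
There are 2l+1 = 15 values of m_l.
cos θ_min = 7/√56, so θ_min ≈ 20.70°.

L_z,max = 7ℏ; 15 values; θ_min ≈ 20.70°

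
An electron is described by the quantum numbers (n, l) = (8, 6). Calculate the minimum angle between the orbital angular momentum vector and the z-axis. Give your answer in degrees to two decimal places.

|L|² = l(l+1)ℏ² = 42ℏ², so |L| = √42 ℏ.
The smallest angle corresponds to the largest L_z, i.e. m_l = l = 6, giving L_z = 6ℏ.
cos θ_min = 6/√42, so θ_min ≈ 22.21°.

θ_min ≈ 22.21°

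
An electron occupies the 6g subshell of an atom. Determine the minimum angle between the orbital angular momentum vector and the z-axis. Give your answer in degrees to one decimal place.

The 6g subshell has l = 4.
|L| = ℏ√(l(l+1)) = 2√5 ℏ.
The smallest angle corresponds to the largest L_z, i.e. m_l = l = 4, giving L_z = 4ℏ.
cos θ_min = 4/√20, so θ_min ≈ 26.6°.

θ_min ≈ 26.6°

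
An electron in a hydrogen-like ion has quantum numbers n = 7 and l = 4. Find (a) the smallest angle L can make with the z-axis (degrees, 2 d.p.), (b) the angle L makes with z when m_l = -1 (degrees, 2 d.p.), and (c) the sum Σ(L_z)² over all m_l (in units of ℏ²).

cos θ_min = 4/√20, so θ_min ≈ 26.57°.
For m_l = -1: cos θ = -1/√20, θ ≈ 102.92°.
Σ m_l² = 60, so Σ(L_z)² = 60 ℏ².

θ_min ≈ 26.57°; θ(m_l=-1) ≈ 102.92°; Σ(L_z)² = 60 ℏ²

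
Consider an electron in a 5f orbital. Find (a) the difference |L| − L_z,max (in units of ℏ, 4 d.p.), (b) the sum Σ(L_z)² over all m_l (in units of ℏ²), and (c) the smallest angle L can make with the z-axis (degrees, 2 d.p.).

|L|−L_z,max ≈ 0.4641ℏ; Σ(L_z)² = 28 ℏ²; θ_min ≈ 30.00°

For 5f, l = 3.
|L| − L_z,max = (2√3 − 3)ℏ ≈ 0.4641ℏ.
Σ m_l² = 28, so Σ(L_z)² = 28 ℏ².
cos θ_min = 3/√12, so θ_min ≈ 30.00°.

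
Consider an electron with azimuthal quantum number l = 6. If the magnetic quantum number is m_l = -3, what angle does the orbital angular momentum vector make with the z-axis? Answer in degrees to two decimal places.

|L|² = l(l+1)ℏ² = 42ℏ², so |L| = √42 ℏ.
L_z = m_l ℏ = −3ℏ.
cos θ = L_z/|L| = -3/√42, so θ ≈ 117.58°.

θ ≈ 117.58°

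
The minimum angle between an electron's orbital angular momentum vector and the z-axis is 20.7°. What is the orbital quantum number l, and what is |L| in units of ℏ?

l = 7, |L| = 2√14 ℏ ≈ 7.483ℏ

At minimum angle, m_l = l, so cos θ = l/√(l(l+1)); cos²θ = l/(l+1) = 0.8751.
l = cos²θ/sin²θ ≈ 7.
Then |L| = ℏ√(7·8) = 2√14 ℏ.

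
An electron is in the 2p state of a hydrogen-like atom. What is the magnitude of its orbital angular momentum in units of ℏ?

|L| = √2 ℏ ≈ 1.414ℏ

2p means n = 2, l = 1.
|L| = ℏ√(l(l+1)) = ℏ√(1·2) = √2 ℏ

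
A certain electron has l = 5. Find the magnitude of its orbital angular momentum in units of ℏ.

|L| = ℏ√(l(l+1)) = ℏ√(5·6) = √30 ℏ

|L| = √30 ℏ ≈ 5.477ℏ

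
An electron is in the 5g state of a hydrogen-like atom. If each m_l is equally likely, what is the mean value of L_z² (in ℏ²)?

⟨L_z²⟩ = 6.667 ℏ²

5g means n = 5, l = 4.
The allowed m_l values are -4, -3, -2, -1, 0, 1, 2, 3, 4.
Average of L_z² over 9 states: 60/9 ℏ² = 6.667 ℏ².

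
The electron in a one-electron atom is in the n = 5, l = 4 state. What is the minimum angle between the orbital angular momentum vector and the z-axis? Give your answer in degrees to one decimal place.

θ_min ≈ 26.6°

|L| = ℏ√(l(l+1)) = 2√5 ℏ.
The smallest angle corresponds to the largest L_z, i.e. m_l = l = 4, giving L_z = 4ℏ.
cos θ_min = 4/√20, so θ_min ≈ 26.6°.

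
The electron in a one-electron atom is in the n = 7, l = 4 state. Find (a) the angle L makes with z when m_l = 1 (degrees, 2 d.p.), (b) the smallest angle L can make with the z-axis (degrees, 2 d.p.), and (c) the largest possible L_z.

θ(m_l=1) ≈ 77.08°; θ_min ≈ 26.57°; L_z,max = 4ℏ

For m_l = 1: cos θ = 1/√20, θ ≈ 77.08°.
cos θ_min = 4/√20, so θ_min ≈ 26.57°.
L_z,max = lℏ = 4ℏ.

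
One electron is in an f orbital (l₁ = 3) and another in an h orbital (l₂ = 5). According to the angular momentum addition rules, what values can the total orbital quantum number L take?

L = 2, 3, 4, 5, 6, 7, 8

L runs from |3 − 5| = 2 to 3 + 5 = 8.
Allowed values: L = 2, 3, 4, 5, 6, 7, 8.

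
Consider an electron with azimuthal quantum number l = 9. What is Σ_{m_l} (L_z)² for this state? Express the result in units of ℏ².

Σ(L_z)² = 570 ℏ²

m_l ∈ {-9, -8, -7, -6, -5, -4, -3, -2, -1, 0, 1, 2, 3, 4, 5, 6, 7, 8, 9}.
Summing m² from −9 to 9: Σ m_l² = 570.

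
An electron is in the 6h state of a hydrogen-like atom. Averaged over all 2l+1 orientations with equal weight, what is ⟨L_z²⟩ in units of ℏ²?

⟨L_z²⟩ = 10 ℏ²

For 6h, l = 5.
The allowed m_l values are -5, -4, -3, -2, -1, 0, 1, 2, 3, 4, 5.
Average of L_z² over 11 states: 110/11 ℏ² = 10 ℏ².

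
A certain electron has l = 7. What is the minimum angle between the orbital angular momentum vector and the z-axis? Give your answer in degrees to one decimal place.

|L| = ℏ√(l(l+1)) = 2√14 ℏ.
The smallest angle corresponds to the largest L_z, i.e. m_l = l = 7, giving L_z = 7ℏ.
cos θ_min = 7/√56, so θ_min ≈ 20.7°.

θ_min ≈ 20.7°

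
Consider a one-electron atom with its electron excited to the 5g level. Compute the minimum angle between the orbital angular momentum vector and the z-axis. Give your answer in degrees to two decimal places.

The 5g level has l = 4.
|L|² = l(l+1)ℏ² = 20ℏ², so |L| = 2√5 ℏ.
The smallest angle corresponds to the largest L_z, i.e. m_l = l = 4, giving L_z = 4ℏ.
cos θ_min = 4/√20, so θ_min ≈ 26.57°.

θ_min ≈ 26.57°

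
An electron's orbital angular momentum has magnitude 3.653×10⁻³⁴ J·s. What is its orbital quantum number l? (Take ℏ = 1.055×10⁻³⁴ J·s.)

Dividing by ℏ: |L|/ℏ ≈ 3.463.
l(l+1) ≈ 3.463² ≈ 11.99, so l = 3.

l = 3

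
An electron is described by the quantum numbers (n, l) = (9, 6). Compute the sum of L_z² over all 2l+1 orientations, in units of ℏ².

The allowed m_l values are -6, -5, -4, -3, -2, -1, 0, 1, 2, 3, 4, 5, 6.
Σ m_l² = l(l+1)(2l+1)/3 = 6·7·13/3 = 182.

Σ(L_z)² = 182 ℏ²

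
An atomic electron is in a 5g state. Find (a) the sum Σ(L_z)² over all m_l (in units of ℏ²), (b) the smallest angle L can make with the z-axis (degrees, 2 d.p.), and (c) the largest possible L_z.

For 5g, l = 4.
Σ m_l² = 60, so Σ(L_z)² = 60 ℏ².
cos θ_min = 4/√20, so θ_min ≈ 26.57°.
L_z,max = lℏ = 4ℏ.

Σ(L_z)² = 60 ℏ²; θ_min ≈ 26.57°; L_z,max = 4ℏ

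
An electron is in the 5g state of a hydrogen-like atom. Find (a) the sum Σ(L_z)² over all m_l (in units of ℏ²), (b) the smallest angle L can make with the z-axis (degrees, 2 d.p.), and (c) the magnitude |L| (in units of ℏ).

For 5g, l = 4.
Σ m_l² = 60, so Σ(L_z)² = 60 ℏ².
cos θ_min = 4/√20, so θ_min ≈ 26.57°.
|L| = ℏ√(4·5) = 2√5 ℏ ≈ 4.472ℏ.

Σ(L_z)² = 60 ℏ²; θ_min ≈ 26.57°; |L| = 2√5 ℏ ≈ 4.472ℏ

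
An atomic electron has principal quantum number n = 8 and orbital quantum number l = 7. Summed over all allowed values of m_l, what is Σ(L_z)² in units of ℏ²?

Σ(L_z)² = 280 ℏ²

m_l ∈ {-7, -6, -5, -4, -3, -2, -1, 0, 1, 2, 3, 4, 5, 6, 7}.
Summing m² from −7 to 7: Σ m_l² = 280.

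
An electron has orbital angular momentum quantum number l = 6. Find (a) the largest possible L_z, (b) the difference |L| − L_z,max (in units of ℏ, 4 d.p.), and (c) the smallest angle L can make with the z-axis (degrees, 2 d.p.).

L_z,max = 6ℏ; |L|−L_z,max ≈ 0.4807ℏ; θ_min ≈ 22.21°

L_z,max = lℏ = 6ℏ.
|L| − L_z,max = (√42 − 6)ℏ ≈ 0.4807ℏ.
cos θ_min = 6/√42, so θ_min ≈ 22.21°.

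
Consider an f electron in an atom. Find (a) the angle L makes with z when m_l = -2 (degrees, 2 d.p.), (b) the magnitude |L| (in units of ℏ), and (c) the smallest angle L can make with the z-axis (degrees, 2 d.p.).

For an f orbital, l = 3.
For m_l = -2: cos θ = -2/√12, θ ≈ 125.26°.
|L| = ℏ√(3·4) = 2√3 ℏ ≈ 3.464ℏ.
cos θ_min = 3/√12, so θ_min ≈ 30.00°.

θ(m_l=-2) ≈ 125.26°; |L| = 2√3 ℏ ≈ 3.464ℏ; θ_min ≈ 30.00°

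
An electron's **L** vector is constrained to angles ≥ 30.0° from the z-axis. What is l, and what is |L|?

l = 3, |L| = 2√3 ℏ ≈ 3.464ℏ

At minimum angle, m_l = l, so cos θ = l/√(l(l+1)); cos²θ = l/(l+1) = 0.7500.
Thus l = 0.7500/(1 − 0.7500) ≈ 3.
Then |L| = ℏ√(3·4) = 2√3 ℏ.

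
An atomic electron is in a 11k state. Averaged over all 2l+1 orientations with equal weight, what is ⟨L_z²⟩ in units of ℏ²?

⟨L_z²⟩ = 18.67 ℏ²

For 11k, l = 7.
m_l runs from −7 to 7, i.e. {-7, -6, -5, -4, -3, -2, -1, 0, 1, 2, 3, 4, 5, 6, 7}.
Average of L_z² over 15 states: 280/15 ℏ² = 18.67 ℏ².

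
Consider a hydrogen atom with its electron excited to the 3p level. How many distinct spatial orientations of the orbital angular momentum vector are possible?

The 3p level has l = 1.
The number of m_l values is 2l + 1 = 2·1 + 1 = 3.

3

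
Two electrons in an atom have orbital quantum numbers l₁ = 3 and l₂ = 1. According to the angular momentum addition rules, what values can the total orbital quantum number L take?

L = 2, 3, 4

The total orbital quantum number L ranges from |l₁ − l₂| to l₁ + l₂ in integer steps.
L ∈ {2, 3, 4}.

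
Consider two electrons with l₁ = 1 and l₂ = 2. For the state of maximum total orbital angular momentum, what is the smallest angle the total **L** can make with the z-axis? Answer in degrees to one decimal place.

By the triangle rule, |l₁ − l₂| ≤ L ≤ l₁ + l₂.
So L can be 1, 2, 3.
The maximum is L = 3, with |L_tot| = ℏ√(3·4) = 2√3 ℏ.
The minimum angle with z is arccos(3/√12) ≈ 30.0°.

θ_min ≈ 30.0°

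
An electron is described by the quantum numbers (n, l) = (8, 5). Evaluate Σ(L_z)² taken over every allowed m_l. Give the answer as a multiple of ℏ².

m_l ∈ {-5, -4, -3, -2, -1, 0, 1, 2, 3, 4, 5}.
Σ m_l² = 2·(1 + 4 + 9 + 16 + 25) = 110.

Σ(L_z)² = 110 ℏ²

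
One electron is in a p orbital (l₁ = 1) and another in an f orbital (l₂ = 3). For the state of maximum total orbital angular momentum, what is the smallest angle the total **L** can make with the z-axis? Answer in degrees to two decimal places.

θ_min ≈ 26.57°

By the triangle rule, |l₁ − l₂| ≤ L ≤ l₁ + l₂.
Allowed values: L = 2, 3, 4.
The maximum is L = 4, with |L_tot| = ℏ√(4·5) = 2√5 ℏ.
The minimum angle with z is arccos(4/√20) ≈ 26.57°.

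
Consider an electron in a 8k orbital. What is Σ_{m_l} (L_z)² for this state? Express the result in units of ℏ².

For 8k, l = 7.
m_l ∈ {-7, -6, -5, -4, -3, -2, -1, 0, 1, 2, 3, 4, 5, 6, 7}.
Σ m_l² = 2·(1 + 4 + 9 + 16 + 25 + 36 + 49) = 280.

Σ(L_z)² = 280 ℏ²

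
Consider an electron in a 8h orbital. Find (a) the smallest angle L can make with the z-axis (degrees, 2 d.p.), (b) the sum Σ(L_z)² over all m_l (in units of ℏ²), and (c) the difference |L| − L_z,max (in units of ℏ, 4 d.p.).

θ_min ≈ 24.09°; Σ(L_z)² = 110 ℏ²; |L|−L_z,max ≈ 0.4772ℏ

8h means n = 8, l = 5.
cos θ_min = 5/√30, so θ_min ≈ 24.09°.
Σ m_l² = 110, so Σ(L_z)² = 110 ℏ².
|L| − L_z,max = (√30 − 5)ℏ ≈ 0.4772ℏ.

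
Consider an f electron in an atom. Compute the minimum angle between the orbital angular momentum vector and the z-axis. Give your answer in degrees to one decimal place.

For an f orbital, l = 3.
|L| = ℏ√(l(l+1)) = 2√3 ℏ.
The smallest angle corresponds to the largest L_z, i.e. m_l = l = 3, giving L_z = 3ℏ.
cos θ_min = 3/√12, so θ_min ≈ 30.0°.

θ_min ≈ 30.0°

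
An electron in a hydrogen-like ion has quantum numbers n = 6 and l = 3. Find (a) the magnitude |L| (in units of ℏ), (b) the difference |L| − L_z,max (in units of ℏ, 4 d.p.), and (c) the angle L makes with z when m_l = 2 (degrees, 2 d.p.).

|L| = ℏ√(3·4) = 2√3 ℏ ≈ 3.464ℏ.
|L| − L_z,max = (2√3 − 3)ℏ ≈ 0.4641ℏ.
For m_l = 2: cos θ = 2/√12, θ ≈ 54.74°.

|L| = 2√3 ℏ ≈ 3.464ℏ; |L|−L_z,max ≈ 0.4641ℏ; θ(m_l=2) ≈ 54.74°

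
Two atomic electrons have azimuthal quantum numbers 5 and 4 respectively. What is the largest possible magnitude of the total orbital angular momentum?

Angular momentum addition gives L = |l₁ − l₂|, …, l₁ + l₂.
L ∈ {1, 2, 3, 4, 5, 6, 7, 8, 9}.
The largest magnitude corresponds to L = 9: |L_tot| = ℏ√(9·10) = 3√10 ℏ.

|L_tot|_max = 3√10 ℏ ≈ 9.487ℏ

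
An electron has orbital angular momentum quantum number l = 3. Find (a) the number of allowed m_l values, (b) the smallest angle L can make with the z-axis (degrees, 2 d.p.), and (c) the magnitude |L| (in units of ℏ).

7 values; θ_min ≈ 30.00°; |L| = 2√3 ℏ ≈ 3.464ℏ

There are 2l+1 = 7 values of m_l.
cos θ_min = 3/√12, so θ_min ≈ 30.00°.
|L| = ℏ√(3·4) = 2√3 ℏ ≈ 3.464ℏ.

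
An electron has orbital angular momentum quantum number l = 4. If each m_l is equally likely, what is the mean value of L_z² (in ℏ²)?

⟨L_z²⟩ = 6.667 ℏ²

m_l ∈ {-4, -3, -2, -1, 0, 1, 2, 3, 4}.
⟨L_z²⟩ = ℏ²·(Σ m_l²)/(2l+1) = ℏ²·60/9 = 6.667ℏ².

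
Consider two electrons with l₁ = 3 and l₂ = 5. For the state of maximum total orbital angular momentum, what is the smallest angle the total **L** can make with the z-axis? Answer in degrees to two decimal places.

By the triangle rule, |l₁ − l₂| ≤ L ≤ l₁ + l₂.
So L can be 2, 3, 4, 5, 6, 7, 8.
The maximum is L = 8, with |L_tot| = ℏ√(8·9) = 6√2 ℏ.
The minimum angle with z is arccos(8/√72) ≈ 19.47°.

θ_min ≈ 19.47°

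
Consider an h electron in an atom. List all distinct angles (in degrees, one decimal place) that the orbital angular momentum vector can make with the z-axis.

θ ∈ {24.1°, 43.1°, 56.8°, 68.6°, 79.5°, 90.0°, 100.5°, 111.4°, 123.2°, 136.9°, 155.9°}

An h state has l = 5.
|L|² = l(l+1)ℏ² = 30ℏ², so |L| = √30 ℏ.
cos θ = m_l/√30 for each m_l ∈ {-5, -4, -3, -2, -1, 0, 1, 2, 3, 4, 5}.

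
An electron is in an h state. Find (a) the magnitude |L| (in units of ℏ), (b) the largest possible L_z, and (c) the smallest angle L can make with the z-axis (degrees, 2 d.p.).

For an h orbital, l = 5.
|L| = ℏ√(5·6) = √30 ℏ ≈ 5.477ℏ.
L_z,max = lℏ = 5ℏ.
cos θ_min = 5/√30, so θ_min ≈ 24.09°.

|L| = √30 ℏ ≈ 5.477ℏ; L_z,max = 5ℏ; θ_min ≈ 24.09°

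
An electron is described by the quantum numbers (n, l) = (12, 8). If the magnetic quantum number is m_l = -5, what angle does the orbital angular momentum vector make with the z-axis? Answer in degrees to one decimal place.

|L| = √(l(l+1)) ℏ = 6√2 ℏ.
L_z = m_l ℏ = −5ℏ.
cos θ = L_z/|L| = -5/√72, so θ ≈ 126.1°.

θ ≈ 126.1°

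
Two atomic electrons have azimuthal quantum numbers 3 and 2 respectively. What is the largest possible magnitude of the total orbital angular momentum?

|L_tot|_max = √30 ℏ ≈ 5.477ℏ

The total orbital quantum number L ranges from |l₁ − l₂| to l₁ + l₂ in integer steps.
L ∈ {1, 2, 3, 4, 5}.
The largest magnitude corresponds to L = 5: |L_tot| = ℏ√(5·6) = √30 ℏ.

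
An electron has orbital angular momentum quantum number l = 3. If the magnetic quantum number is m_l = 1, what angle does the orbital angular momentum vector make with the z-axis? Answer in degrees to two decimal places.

|L|² = l(l+1)ℏ² = 12ℏ², so |L| = 2√3 ℏ.
L_z = m_l ℏ = 1ℏ.
cos θ = L_z/|L| = 1/√12, so θ ≈ 73.22°.

θ ≈ 73.22°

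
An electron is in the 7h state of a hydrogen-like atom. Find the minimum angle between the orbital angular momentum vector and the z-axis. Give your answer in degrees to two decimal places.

7h means n = 7, l = 5.
|L| = √(l(l+1)) ℏ = √30 ℏ.
The smallest angle corresponds to the largest L_z, i.e. m_l = l = 5, giving L_z = 5ℏ.
cos θ_min = 5/√30, so θ_min ≈ 24.09°.

θ_min ≈ 24.09°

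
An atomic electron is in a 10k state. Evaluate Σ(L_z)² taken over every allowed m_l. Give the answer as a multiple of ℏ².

Σ(L_z)² = 280 ℏ²

10k means n = 10, l = 7.
The allowed m_l values are -7, -6, -5, -4, -3, -2, -1, 0, 1, 2, 3, 4, 5, 6, 7.
Σ m_l² = l(l+1)(2l+1)/3 = 7·8·15/3 = 280.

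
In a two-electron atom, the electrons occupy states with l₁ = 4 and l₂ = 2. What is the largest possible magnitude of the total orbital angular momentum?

By the triangle rule, |l₁ − l₂| ≤ L ≤ l₁ + l₂.
Allowed values: L = 2, 3, 4, 5, 6.
The largest magnitude corresponds to L = 6: |L_tot| = ℏ√(6·7) = √42 ℏ.

|L_tot|_max = √42 ℏ ≈ 6.481ℏ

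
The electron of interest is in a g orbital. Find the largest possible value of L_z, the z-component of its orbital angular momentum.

A g state has l = 4.
L_z = m_l ℏ with m_l ∈ {−4, …, 4}; the maximum is m_l = 4.

L_z,max = 4ℏ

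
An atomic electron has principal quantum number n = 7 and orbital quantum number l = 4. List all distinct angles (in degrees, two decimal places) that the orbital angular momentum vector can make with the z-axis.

|L| = √(l(l+1)) ℏ = 2√5 ℏ.
cos θ = m_l/√20 for each m_l ∈ {-4, -3, -2, -1, 0, 1, 2, 3, 4}.

θ ∈ {26.57°, 47.87°, 63.43°, 77.08°, 90.00°, 102.92°, 116.57°, 132.13°, 153.43°}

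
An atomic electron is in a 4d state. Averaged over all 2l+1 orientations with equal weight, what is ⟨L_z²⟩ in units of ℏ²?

⟨L_z²⟩ = 2 ℏ²

4d means n = 4, l = 2.
The allowed m_l values are -2, -1, 0, 1, 2.
⟨L_z²⟩ = ℏ²·l(l+1)/3 = 2ℏ².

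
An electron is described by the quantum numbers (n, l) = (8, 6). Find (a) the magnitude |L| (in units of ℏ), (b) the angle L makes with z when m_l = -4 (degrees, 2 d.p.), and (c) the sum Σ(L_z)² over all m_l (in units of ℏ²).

|L| = √42 ℏ ≈ 6.481ℏ; θ(m_l=-4) ≈ 128.11°; Σ(L_z)² = 182 ℏ²

|L| = ℏ√(6·7) = √42 ℏ ≈ 6.481ℏ.
For m_l = -4: cos θ = -4/√42, θ ≈ 128.11°.
Σ m_l² = 182, so Σ(L_z)² = 182 ℏ².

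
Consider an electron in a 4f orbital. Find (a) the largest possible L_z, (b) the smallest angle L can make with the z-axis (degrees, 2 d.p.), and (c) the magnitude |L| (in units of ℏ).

L_z,max = 3ℏ; θ_min ≈ 30.00°; |L| = 2√3 ℏ ≈ 3.464ℏ

4f means n = 4, l = 3.
L_z,max = lℏ = 3ℏ.
cos θ_min = 3/√12, so θ_min ≈ 30.00°.
|L| = ℏ√(3·4) = 2√3 ℏ ≈ 3.464ℏ.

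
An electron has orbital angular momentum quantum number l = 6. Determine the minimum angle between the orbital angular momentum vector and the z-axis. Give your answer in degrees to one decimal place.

|L| = ℏ√(l(l+1)) = √42 ℏ.
The smallest angle corresponds to the largest L_z, i.e. m_l = l = 6, giving L_z = 6ℏ.
cos θ_min = 6/√42, so θ_min ≈ 22.2°.

θ_min ≈ 22.2°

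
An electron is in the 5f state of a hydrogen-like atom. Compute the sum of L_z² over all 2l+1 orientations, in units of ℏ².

Σ(L_z)² = 28 ℏ²

For 5f, l = 3.
The allowed m_l values are -3, -2, -1, 0, 1, 2, 3.
Σ m_l² = l(l+1)(2l+1)/3 = 3·4·7/3 = 28.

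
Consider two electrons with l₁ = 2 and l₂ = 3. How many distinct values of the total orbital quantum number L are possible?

5

L runs from |2 − 3| = 1 to 2 + 3 = 5.
So L can be 1, 2, 3, 4, 5.
That is 5 values.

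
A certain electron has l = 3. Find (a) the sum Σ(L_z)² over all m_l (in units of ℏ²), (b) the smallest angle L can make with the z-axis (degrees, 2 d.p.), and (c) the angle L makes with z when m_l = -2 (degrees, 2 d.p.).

Σ(L_z)² = 28 ℏ²; θ_min ≈ 30.00°; θ(m_l=-2) ≈ 125.26°

Σ m_l² = 28, so Σ(L_z)² = 28 ℏ².
cos θ_min = 3/√12, so θ_min ≈ 30.00°.
For m_l = -2: cos θ = -2/√12, θ ≈ 125.26°.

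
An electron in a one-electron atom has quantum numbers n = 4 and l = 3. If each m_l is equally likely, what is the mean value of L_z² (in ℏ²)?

m_l runs from −3 to 3, i.e. {-3, -2, -1, 0, 1, 2, 3}.
Average of L_z² over 7 states: 28/7 ℏ² = 4 ℏ².

⟨L_z²⟩ = 4 ℏ²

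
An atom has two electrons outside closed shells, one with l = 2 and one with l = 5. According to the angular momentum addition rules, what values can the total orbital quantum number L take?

L = 3, 4, 5, 6, 7

By the triangle rule, |l₁ − l₂| ≤ L ≤ l₁ + l₂.
L ∈ {3, 4, 5, 6, 7}.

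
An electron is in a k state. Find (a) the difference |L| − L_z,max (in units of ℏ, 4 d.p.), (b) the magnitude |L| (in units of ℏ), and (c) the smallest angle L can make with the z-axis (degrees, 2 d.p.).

|L|−L_z,max ≈ 0.4833ℏ; |L| = 2√14 ℏ ≈ 7.483ℏ; θ_min ≈ 20.70°

The letter k corresponds to l = 7.
|L| − L_z,max = (2√14 − 7)ℏ ≈ 0.4833ℏ.
|L| = ℏ√(7·8) = 2√14 ℏ ≈ 7.483ℏ.
cos θ_min = 7/√56, so θ_min ≈ 20.70°.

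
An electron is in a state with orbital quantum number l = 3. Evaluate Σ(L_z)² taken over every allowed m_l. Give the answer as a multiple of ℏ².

Σ(L_z)² = 28 ℏ²

The allowed m_l values are -3, -2, -1, 0, 1, 2, 3.
Σ m_l² = l(l+1)(2l+1)/3 = 3·4·7/3 = 28.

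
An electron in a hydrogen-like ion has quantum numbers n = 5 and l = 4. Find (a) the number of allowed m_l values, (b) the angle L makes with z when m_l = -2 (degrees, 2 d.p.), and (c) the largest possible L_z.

There are 2l+1 = 9 values of m_l.
For m_l = -2: cos θ = -2/√20, θ ≈ 116.57°.
L_z,max = lℏ = 4ℏ.

9 values; θ(m_l=-2) ≈ 116.57°; L_z,max = 4ℏ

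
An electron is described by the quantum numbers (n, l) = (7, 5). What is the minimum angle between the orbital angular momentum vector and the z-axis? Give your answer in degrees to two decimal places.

θ_min ≈ 24.09°

|L|² = l(l+1)ℏ² = 30ℏ², so |L| = √30 ℏ.
The smallest angle corresponds to the largest L_z, i.e. m_l = l = 5, giving L_z = 5ℏ.
cos θ_min = 5/√30, so θ_min ≈ 24.09°.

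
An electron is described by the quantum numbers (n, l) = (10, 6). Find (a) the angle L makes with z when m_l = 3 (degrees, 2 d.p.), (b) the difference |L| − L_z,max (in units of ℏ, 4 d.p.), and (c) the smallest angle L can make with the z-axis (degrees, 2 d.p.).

For m_l = 3: cos θ = 3/√42, θ ≈ 62.42°.
|L| − L_z,max = (√42 − 6)ℏ ≈ 0.4807ℏ.
cos θ_min = 6/√42, so θ_min ≈ 22.21°.

θ(m_l=3) ≈ 62.42°; |L|−L_z,max ≈ 0.4807ℏ; θ_min ≈ 22.21°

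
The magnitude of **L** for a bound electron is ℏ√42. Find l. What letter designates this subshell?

l = 6 (i orbital)

(|L|/ℏ)² = l(l+1) = 42.
Solving: l = 6.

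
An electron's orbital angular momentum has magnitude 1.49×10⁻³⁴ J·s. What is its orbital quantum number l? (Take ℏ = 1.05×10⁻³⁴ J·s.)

Dividing by ℏ: |L|/ℏ ≈ 1.419.
Set l(l+1) = 2.01; the integer solution is l = 1.

l = 1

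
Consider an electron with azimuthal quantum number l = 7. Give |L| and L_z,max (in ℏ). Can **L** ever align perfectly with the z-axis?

No: L_z,max = 7ℏ < |L| = 2√14 ℏ ≈ 7.483ℏ

|L| = 2√14 ℏ ≈ 7.4833ℏ, while L_z,max = lℏ = 7ℏ.
Since |L| > L_z,max, the vector can never point exactly along z; the closest it comes is θ_min = arccos(7/√56) ≈ 20.7°.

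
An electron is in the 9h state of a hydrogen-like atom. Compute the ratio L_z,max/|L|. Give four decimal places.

The 9h subshell has l = 5.
|L| = √30 ℏ ≈ 5.4772ℏ, while L_z,max = lℏ = 5ℏ.
L_z,max/|L| = 5/√30 = 0.9129.

L_z,max/|L| = 0.9129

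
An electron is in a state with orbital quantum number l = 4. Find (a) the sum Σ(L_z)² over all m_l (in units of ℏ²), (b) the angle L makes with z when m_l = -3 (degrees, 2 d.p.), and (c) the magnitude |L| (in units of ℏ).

Σ(L_z)² = 60 ℏ²; θ(m_l=-3) ≈ 132.13°; |L| = 2√5 ℏ ≈ 4.472ℏ

Σ m_l² = 60, so Σ(L_z)² = 60 ℏ².
For m_l = -3: cos θ = -3/√20, θ ≈ 132.13°.
|L| = ℏ√(4·5) = 2√5 ℏ ≈ 4.472ℏ.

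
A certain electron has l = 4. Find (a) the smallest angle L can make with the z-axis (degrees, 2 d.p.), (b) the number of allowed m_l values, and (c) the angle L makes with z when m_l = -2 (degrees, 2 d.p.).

θ_min ≈ 26.57°; 9 values; θ(m_l=-2) ≈ 116.57°

cos θ_min = 4/√20, so θ_min ≈ 26.57°.
There are 2l+1 = 9 values of m_l.
For m_l = -2: cos θ = -2/√20, θ ≈ 116.57°.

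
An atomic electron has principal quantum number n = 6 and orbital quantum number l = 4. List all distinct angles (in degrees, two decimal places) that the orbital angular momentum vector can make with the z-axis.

θ ∈ {26.57°, 47.87°, 63.43°, 77.08°, 90.00°, 102.92°, 116.57°, 132.13°, 153.43°}

|L|² = l(l+1)ℏ² = 20ℏ², so |L| = 2√5 ℏ.
cos θ = m_l/√20 for each m_l ∈ {-4, -3, -2, -1, 0, 1, 2, 3, 4}.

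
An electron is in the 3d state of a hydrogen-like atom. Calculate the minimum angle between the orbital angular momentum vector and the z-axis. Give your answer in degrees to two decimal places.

θ_min ≈ 35.26°

3d means n = 3, l = 2.
|L|² = l(l+1)ℏ² = 6ℏ², so |L| = √6 ℏ.
The smallest angle corresponds to the largest L_z, i.e. m_l = l = 2, giving L_z = 2ℏ.
cos θ_min = 2/√6, so θ_min ≈ 35.26°.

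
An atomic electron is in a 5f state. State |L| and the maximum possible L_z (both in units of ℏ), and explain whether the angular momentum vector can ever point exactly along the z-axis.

No: L_z,max = 3ℏ < |L| = 2√3 ℏ ≈ 3.464ℏ

The 5f subshell has l = 3.
|L| = 2√3 ℏ ≈ 3.4641ℏ, while L_z,max = lℏ = 3ℏ.
Since |L| > L_z,max, the vector can never point exactly along z; the closest it comes is θ_min = arccos(3/√12) ≈ 30.0°.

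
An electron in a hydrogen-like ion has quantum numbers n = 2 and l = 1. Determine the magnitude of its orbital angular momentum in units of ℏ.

|L| = ℏ√(l(l+1)) = ℏ√(1·2) = √2 ℏ

|L| = √2 ℏ ≈ 1.414ℏ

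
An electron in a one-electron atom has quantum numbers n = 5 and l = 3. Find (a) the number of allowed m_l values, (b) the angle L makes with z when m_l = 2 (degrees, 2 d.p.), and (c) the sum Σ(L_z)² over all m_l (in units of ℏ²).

7 values; θ(m_l=2) ≈ 54.74°; Σ(L_z)² = 28 ℏ²

There are 2l+1 = 7 values of m_l.
For m_l = 2: cos θ = 2/√12, θ ≈ 54.74°.
Σ m_l² = 28, so Σ(L_z)² = 28 ℏ².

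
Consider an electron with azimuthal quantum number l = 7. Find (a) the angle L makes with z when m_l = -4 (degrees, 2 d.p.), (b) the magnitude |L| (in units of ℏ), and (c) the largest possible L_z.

For m_l = -4: cos θ = -4/√56, θ ≈ 122.31°.
|L| = ℏ√(7·8) = 2√14 ℏ ≈ 7.483ℏ.
L_z,max = lℏ = 7ℏ.

θ(m_l=-4) ≈ 122.31°; |L| = 2√14 ℏ ≈ 7.483ℏ; L_z,max = 7ℏ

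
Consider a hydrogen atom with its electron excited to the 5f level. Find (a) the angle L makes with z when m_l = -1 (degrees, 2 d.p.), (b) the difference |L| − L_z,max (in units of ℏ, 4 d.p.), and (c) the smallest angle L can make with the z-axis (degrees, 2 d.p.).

θ(m_l=-1) ≈ 106.78°; |L|−L_z,max ≈ 0.4641ℏ; θ_min ≈ 30.00°

The 5f level has l = 3.
For m_l = -1: cos θ = -1/√12, θ ≈ 106.78°.
|L| − L_z,max = (2√3 − 3)ℏ ≈ 0.4641ℏ.
cos θ_min = 3/√12, so θ_min ≈ 30.00°.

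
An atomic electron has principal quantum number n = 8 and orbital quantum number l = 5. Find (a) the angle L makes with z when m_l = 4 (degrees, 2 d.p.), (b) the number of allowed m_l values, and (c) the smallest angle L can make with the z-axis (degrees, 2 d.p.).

For m_l = 4: cos θ = 4/√30, θ ≈ 43.09°.
There are 2l+1 = 11 values of m_l.
cos θ_min = 5/√30, so θ_min ≈ 24.09°.

θ(m_l=4) ≈ 43.09°; 11 values; θ_min ≈ 24.09°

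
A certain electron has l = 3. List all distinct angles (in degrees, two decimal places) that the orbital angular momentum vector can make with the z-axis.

θ ∈ {30.00°, 54.74°, 73.22°, 90.00°, 106.78°, 125.26°, 150.00°}

|L|² = l(l+1)ℏ² = 12ℏ², so |L| = 2√3 ℏ.
cos θ = m_l/√12 for each m_l ∈ {-3, -2, -1, 0, 1, 2, 3}.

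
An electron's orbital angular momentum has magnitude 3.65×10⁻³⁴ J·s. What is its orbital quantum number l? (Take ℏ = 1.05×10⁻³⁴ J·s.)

In units of ℏ, |L| ≈ 3.476.
(|L|/ℏ)² = l(l+1) ≈ 12.08 ⇒ l = 3.

l = 3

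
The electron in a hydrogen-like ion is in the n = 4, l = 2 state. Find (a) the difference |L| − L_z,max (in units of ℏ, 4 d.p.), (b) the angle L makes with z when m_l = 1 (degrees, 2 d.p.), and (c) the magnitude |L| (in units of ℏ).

|L| − L_z,max = (√6 − 2)ℏ ≈ 0.4495ℏ.
For m_l = 1: cos θ = 1/√6, θ ≈ 65.91°.
|L| = ℏ√(2·3) = √6 ℏ ≈ 2.449ℏ.

|L|−L_z,max ≈ 0.4495ℏ; θ(m_l=1) ≈ 65.91°; |L| = √6 ℏ ≈ 2.449ℏ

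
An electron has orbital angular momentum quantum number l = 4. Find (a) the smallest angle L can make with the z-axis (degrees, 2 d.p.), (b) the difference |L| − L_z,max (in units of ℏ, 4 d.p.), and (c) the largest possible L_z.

θ_min ≈ 26.57°; |L|−L_z,max ≈ 0.4721ℏ; L_z,max = 4ℏ

cos θ_min = 4/√20, so θ_min ≈ 26.57°.
|L| − L_z,max = (2√5 − 4)ℏ ≈ 0.4721ℏ.
L_z,max = lℏ = 4ℏ.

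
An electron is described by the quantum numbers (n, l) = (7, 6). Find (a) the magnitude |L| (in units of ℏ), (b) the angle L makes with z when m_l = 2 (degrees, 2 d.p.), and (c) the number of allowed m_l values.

|L| = ℏ√(6·7) = √42 ℏ ≈ 6.481ℏ.
For m_l = 2: cos θ = 2/√42, θ ≈ 72.02°.
There are 2l+1 = 13 values of m_l.

|L| = √42 ℏ ≈ 6.481ℏ; θ(m_l=2) ≈ 72.02°; 13 values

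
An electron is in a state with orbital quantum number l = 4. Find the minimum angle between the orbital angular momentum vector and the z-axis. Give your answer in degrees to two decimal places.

θ_min ≈ 26.57°

|L|² = l(l+1)ℏ² = 20ℏ², so |L| = 2√5 ℏ.
The smallest angle corresponds to the largest L_z, i.e. m_l = l = 4, giving L_z = 4ℏ.
cos θ_min = 4/√20, so θ_min ≈ 26.57°.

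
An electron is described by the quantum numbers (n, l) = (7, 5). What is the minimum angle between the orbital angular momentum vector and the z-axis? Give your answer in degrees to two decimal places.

|L| = ℏ√(l(l+1)) = √30 ℏ.
The smallest angle corresponds to the largest L_z, i.e. m_l = l = 5, giving L_z = 5ℏ.
cos θ_min = 5/√30, so θ_min ≈ 24.09°.

θ_min ≈ 24.09°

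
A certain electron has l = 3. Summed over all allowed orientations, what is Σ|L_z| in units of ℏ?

The allowed m_l values are -3, -2, -1, 0, 1, 2, 3.
Σ|m_l| = 2·3(3+1)/2 = 12.

Σ|L_z| = 12 ℏ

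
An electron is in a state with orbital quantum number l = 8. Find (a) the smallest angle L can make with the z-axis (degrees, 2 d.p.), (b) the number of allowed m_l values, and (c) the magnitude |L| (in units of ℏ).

θ_min ≈ 19.47°; 17 values; |L| = 6√2 ℏ ≈ 8.485ℏ

cos θ_min = 8/√72, so θ_min ≈ 19.47°.
There are 2l+1 = 17 values of m_l.
|L| = ℏ√(8·9) = 6√2 ℏ ≈ 8.485ℏ.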